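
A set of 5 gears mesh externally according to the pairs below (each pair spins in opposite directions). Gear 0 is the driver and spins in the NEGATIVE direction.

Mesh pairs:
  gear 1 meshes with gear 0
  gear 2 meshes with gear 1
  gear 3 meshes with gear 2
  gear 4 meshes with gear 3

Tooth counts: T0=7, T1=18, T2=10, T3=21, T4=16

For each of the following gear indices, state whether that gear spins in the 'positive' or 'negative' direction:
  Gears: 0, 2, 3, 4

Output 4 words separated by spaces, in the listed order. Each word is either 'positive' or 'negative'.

Gear 0 (driver): negative (depth 0)
  gear 1: meshes with gear 0 -> depth 1 -> positive (opposite of gear 0)
  gear 2: meshes with gear 1 -> depth 2 -> negative (opposite of gear 1)
  gear 3: meshes with gear 2 -> depth 3 -> positive (opposite of gear 2)
  gear 4: meshes with gear 3 -> depth 4 -> negative (opposite of gear 3)
Queried indices 0, 2, 3, 4 -> negative, negative, positive, negative

Answer: negative negative positive negative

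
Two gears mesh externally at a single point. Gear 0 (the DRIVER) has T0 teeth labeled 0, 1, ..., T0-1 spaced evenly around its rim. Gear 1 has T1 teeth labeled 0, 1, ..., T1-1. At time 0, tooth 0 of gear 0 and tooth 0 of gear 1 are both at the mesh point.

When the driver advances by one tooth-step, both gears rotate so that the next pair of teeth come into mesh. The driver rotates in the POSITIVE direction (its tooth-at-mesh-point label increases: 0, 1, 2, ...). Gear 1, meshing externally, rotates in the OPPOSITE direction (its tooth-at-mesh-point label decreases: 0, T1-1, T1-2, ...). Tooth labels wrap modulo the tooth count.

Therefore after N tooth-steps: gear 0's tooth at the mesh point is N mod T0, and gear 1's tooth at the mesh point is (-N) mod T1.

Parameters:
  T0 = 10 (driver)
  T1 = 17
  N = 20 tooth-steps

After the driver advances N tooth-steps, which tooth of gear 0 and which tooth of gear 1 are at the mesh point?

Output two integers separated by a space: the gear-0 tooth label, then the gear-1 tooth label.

Gear 0 (driver, T0=10): tooth at mesh = N mod T0
  20 = 2 * 10 + 0, so 20 mod 10 = 0
  gear 0 tooth = 0
Gear 1 (driven, T1=17): tooth at mesh = (-N) mod T1
  20 = 1 * 17 + 3, so 20 mod 17 = 3
  (-20) mod 17 = (-3) mod 17 = 17 - 3 = 14
Mesh after 20 steps: gear-0 tooth 0 meets gear-1 tooth 14

Answer: 0 14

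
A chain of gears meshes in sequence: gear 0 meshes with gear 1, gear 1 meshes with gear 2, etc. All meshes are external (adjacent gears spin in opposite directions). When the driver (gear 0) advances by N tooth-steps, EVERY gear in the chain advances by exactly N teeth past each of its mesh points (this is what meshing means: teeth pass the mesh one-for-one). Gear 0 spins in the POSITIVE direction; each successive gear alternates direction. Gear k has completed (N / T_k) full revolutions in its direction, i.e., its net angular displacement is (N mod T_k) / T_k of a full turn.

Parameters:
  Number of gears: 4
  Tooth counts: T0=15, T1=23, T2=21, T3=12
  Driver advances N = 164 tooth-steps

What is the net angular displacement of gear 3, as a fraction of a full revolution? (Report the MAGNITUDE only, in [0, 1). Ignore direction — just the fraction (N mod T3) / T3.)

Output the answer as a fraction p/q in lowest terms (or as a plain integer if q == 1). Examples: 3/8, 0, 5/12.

Chain of 4 gears, tooth counts: [15, 23, 21, 12]
  gear 0: T0=15, direction=positive, advance = 164 mod 15 = 14 teeth = 14/15 turn
  gear 1: T1=23, direction=negative, advance = 164 mod 23 = 3 teeth = 3/23 turn
  gear 2: T2=21, direction=positive, advance = 164 mod 21 = 17 teeth = 17/21 turn
  gear 3: T3=12, direction=negative, advance = 164 mod 12 = 8 teeth = 8/12 turn
Gear 3: 164 mod 12 = 8
Fraction = 8 / 12 = 2/3 (gcd(8,12)=4) = 2/3

Answer: 2/3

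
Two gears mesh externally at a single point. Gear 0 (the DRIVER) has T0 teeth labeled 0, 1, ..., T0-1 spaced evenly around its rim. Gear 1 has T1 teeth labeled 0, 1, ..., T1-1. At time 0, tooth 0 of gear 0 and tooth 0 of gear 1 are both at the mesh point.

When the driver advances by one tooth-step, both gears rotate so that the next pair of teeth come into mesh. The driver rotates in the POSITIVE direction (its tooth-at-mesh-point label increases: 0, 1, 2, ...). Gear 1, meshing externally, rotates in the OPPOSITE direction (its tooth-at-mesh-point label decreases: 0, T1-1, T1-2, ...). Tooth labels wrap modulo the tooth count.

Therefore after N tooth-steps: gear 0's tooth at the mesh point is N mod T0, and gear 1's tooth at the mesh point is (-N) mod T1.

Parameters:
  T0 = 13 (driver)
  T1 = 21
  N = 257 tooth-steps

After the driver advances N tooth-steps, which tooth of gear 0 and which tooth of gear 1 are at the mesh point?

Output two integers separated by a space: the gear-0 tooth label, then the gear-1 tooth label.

Gear 0 (driver, T0=13): tooth at mesh = N mod T0
  257 = 19 * 13 + 10, so 257 mod 13 = 10
  gear 0 tooth = 10
Gear 1 (driven, T1=21): tooth at mesh = (-N) mod T1
  257 = 12 * 21 + 5, so 257 mod 21 = 5
  (-257) mod 21 = (-5) mod 21 = 21 - 5 = 16
Mesh after 257 steps: gear-0 tooth 10 meets gear-1 tooth 16

Answer: 10 16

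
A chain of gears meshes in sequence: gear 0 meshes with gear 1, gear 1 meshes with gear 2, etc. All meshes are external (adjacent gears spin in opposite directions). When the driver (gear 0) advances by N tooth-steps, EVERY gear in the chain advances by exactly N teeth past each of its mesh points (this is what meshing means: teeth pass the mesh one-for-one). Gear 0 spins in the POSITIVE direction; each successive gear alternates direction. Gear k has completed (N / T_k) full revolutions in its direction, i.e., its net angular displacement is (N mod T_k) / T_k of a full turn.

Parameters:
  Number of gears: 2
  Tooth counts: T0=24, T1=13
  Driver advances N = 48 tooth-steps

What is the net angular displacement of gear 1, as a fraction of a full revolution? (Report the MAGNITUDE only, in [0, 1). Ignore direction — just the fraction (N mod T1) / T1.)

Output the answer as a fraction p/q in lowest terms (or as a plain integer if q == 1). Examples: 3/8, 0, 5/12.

Chain of 2 gears, tooth counts: [24, 13]
  gear 0: T0=24, direction=positive, advance = 48 mod 24 = 0 teeth = 0/24 turn
  gear 1: T1=13, direction=negative, advance = 48 mod 13 = 9 teeth = 9/13 turn
Gear 1: 48 mod 13 = 9
Fraction = 9 / 13 = 9/13 (gcd(9,13)=1) = 9/13

Answer: 9/13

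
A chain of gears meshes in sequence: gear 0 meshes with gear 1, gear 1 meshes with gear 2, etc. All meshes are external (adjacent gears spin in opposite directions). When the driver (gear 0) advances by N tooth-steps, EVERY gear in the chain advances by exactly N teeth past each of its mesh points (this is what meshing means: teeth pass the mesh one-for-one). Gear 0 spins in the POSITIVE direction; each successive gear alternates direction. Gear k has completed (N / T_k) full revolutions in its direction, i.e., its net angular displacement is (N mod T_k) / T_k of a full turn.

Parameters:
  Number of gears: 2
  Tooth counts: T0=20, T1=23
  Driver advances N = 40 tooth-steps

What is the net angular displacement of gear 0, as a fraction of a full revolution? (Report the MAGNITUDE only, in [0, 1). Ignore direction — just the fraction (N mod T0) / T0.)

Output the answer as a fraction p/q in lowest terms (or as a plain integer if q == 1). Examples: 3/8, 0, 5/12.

Chain of 2 gears, tooth counts: [20, 23]
  gear 0: T0=20, direction=positive, advance = 40 mod 20 = 0 teeth = 0/20 turn
  gear 1: T1=23, direction=negative, advance = 40 mod 23 = 17 teeth = 17/23 turn
Gear 0: 40 mod 20 = 0
Fraction = 0 / 20 = 0/1 (gcd(0,20)=20) = 0

Answer: 0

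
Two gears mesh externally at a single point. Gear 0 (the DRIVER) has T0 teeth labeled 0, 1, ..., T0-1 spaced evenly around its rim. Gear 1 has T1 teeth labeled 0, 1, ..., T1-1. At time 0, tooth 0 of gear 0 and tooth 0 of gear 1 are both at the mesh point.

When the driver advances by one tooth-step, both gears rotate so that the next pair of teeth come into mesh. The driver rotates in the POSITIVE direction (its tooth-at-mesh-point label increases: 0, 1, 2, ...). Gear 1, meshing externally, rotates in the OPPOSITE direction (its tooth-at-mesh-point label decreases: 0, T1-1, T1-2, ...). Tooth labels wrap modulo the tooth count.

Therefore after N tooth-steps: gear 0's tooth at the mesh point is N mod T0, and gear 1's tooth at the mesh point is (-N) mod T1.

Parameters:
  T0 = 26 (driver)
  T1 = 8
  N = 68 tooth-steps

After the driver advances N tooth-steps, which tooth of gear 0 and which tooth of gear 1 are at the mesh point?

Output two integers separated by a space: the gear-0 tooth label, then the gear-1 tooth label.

Answer: 16 4

Derivation:
Gear 0 (driver, T0=26): tooth at mesh = N mod T0
  68 = 2 * 26 + 16, so 68 mod 26 = 16
  gear 0 tooth = 16
Gear 1 (driven, T1=8): tooth at mesh = (-N) mod T1
  68 = 8 * 8 + 4, so 68 mod 8 = 4
  (-68) mod 8 = (-4) mod 8 = 8 - 4 = 4
Mesh after 68 steps: gear-0 tooth 16 meets gear-1 tooth 4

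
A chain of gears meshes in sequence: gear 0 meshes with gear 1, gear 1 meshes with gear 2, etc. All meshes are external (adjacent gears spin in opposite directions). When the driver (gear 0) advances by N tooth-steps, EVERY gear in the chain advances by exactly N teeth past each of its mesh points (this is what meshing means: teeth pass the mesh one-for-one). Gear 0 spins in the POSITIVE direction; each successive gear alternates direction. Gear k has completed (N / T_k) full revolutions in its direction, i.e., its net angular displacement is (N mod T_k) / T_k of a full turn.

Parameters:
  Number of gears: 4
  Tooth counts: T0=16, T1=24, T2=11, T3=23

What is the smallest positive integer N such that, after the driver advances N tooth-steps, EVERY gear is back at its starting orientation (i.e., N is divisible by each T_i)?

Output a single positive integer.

Answer: 12144

Derivation:
Gear k returns to start when N is a multiple of T_k.
All gears at start simultaneously when N is a common multiple of [16, 24, 11, 23]; the smallest such N is lcm(16, 24, 11, 23).
Start: lcm = T0 = 16
Fold in T1=24: gcd(16, 24) = 8; lcm(16, 24) = 16 * 24 / 8 = 384 / 8 = 48
Fold in T2=11: gcd(48, 11) = 1; lcm(48, 11) = 48 * 11 / 1 = 528 / 1 = 528
Fold in T3=23: gcd(528, 23) = 1; lcm(528, 23) = 528 * 23 / 1 = 12144 / 1 = 12144
Full cycle length = 12144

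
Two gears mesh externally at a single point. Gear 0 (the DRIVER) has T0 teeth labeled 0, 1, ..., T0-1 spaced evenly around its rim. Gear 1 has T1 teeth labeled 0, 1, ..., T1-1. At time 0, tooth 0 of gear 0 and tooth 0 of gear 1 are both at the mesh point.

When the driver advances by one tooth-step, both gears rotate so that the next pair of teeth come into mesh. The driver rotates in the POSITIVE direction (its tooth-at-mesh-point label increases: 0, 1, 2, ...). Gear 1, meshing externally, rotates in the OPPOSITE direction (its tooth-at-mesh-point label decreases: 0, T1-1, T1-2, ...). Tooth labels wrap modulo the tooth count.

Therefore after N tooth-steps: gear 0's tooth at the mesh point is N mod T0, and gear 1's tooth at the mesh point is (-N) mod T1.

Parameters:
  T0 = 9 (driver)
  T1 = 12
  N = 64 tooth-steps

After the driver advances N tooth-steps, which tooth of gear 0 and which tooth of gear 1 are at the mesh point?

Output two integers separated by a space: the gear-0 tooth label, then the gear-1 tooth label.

Gear 0 (driver, T0=9): tooth at mesh = N mod T0
  64 = 7 * 9 + 1, so 64 mod 9 = 1
  gear 0 tooth = 1
Gear 1 (driven, T1=12): tooth at mesh = (-N) mod T1
  64 = 5 * 12 + 4, so 64 mod 12 = 4
  (-64) mod 12 = (-4) mod 12 = 12 - 4 = 8
Mesh after 64 steps: gear-0 tooth 1 meets gear-1 tooth 8

Answer: 1 8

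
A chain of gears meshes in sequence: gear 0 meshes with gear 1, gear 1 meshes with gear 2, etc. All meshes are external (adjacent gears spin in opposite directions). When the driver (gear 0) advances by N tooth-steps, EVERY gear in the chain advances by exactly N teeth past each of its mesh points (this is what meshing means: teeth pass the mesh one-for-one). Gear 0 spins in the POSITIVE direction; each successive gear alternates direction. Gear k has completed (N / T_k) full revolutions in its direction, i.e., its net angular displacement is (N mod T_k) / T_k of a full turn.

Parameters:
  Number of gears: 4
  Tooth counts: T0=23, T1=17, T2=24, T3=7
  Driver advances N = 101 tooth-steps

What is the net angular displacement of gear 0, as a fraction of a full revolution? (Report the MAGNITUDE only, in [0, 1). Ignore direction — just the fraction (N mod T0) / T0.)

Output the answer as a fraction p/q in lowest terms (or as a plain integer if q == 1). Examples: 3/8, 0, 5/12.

Chain of 4 gears, tooth counts: [23, 17, 24, 7]
  gear 0: T0=23, direction=positive, advance = 101 mod 23 = 9 teeth = 9/23 turn
  gear 1: T1=17, direction=negative, advance = 101 mod 17 = 16 teeth = 16/17 turn
  gear 2: T2=24, direction=positive, advance = 101 mod 24 = 5 teeth = 5/24 turn
  gear 3: T3=7, direction=negative, advance = 101 mod 7 = 3 teeth = 3/7 turn
Gear 0: 101 mod 23 = 9
Fraction = 9 / 23 = 9/23 (gcd(9,23)=1) = 9/23

Answer: 9/23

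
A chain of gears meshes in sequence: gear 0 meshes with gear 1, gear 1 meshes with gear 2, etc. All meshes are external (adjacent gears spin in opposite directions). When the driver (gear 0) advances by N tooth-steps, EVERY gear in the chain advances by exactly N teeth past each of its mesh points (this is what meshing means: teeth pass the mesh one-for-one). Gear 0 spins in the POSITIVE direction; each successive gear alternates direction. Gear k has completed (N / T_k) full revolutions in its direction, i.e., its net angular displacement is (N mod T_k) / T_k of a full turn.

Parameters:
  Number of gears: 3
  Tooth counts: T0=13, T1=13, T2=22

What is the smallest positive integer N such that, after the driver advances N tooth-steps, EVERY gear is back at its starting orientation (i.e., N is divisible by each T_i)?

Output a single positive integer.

Gear k returns to start when N is a multiple of T_k.
All gears at start simultaneously when N is a common multiple of [13, 13, 22]; the smallest such N is lcm(13, 13, 22).
Start: lcm = T0 = 13
Fold in T1=13: gcd(13, 13) = 13; lcm(13, 13) = 13 * 13 / 13 = 169 / 13 = 13
Fold in T2=22: gcd(13, 22) = 1; lcm(13, 22) = 13 * 22 / 1 = 286 / 1 = 286
Full cycle length = 286

Answer: 286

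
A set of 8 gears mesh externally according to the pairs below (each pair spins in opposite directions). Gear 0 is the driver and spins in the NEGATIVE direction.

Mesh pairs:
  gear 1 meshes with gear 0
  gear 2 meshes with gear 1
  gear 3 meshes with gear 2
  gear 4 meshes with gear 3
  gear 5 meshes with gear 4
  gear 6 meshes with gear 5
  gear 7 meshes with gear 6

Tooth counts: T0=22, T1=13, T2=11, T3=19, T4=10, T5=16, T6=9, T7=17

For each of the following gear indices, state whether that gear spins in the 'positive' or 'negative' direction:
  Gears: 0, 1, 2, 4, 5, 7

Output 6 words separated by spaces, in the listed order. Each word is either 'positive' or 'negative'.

Gear 0 (driver): negative (depth 0)
  gear 1: meshes with gear 0 -> depth 1 -> positive (opposite of gear 0)
  gear 2: meshes with gear 1 -> depth 2 -> negative (opposite of gear 1)
  gear 3: meshes with gear 2 -> depth 3 -> positive (opposite of gear 2)
  gear 4: meshes with gear 3 -> depth 4 -> negative (opposite of gear 3)
  gear 5: meshes with gear 4 -> depth 5 -> positive (opposite of gear 4)
  gear 6: meshes with gear 5 -> depth 6 -> negative (opposite of gear 5)
  gear 7: meshes with gear 6 -> depth 7 -> positive (opposite of gear 6)
Queried indices 0, 1, 2, 4, 5, 7 -> negative, positive, negative, negative, positive, positive

Answer: negative positive negative negative positive positive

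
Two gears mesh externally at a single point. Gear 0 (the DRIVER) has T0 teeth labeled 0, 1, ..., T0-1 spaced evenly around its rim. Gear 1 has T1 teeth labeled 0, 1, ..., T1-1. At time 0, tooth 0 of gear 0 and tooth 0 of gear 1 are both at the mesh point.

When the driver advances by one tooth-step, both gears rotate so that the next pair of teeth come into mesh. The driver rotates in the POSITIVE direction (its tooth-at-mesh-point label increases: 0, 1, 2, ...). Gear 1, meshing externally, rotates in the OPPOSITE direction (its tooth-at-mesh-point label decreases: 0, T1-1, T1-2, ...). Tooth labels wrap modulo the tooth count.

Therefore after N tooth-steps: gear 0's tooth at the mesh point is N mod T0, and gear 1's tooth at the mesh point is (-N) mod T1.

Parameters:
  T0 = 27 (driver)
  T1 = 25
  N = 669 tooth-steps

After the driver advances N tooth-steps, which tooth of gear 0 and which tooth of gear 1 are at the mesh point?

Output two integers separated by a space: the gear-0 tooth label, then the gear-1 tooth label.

Answer: 21 6

Derivation:
Gear 0 (driver, T0=27): tooth at mesh = N mod T0
  669 = 24 * 27 + 21, so 669 mod 27 = 21
  gear 0 tooth = 21
Gear 1 (driven, T1=25): tooth at mesh = (-N) mod T1
  669 = 26 * 25 + 19, so 669 mod 25 = 19
  (-669) mod 25 = (-19) mod 25 = 25 - 19 = 6
Mesh after 669 steps: gear-0 tooth 21 meets gear-1 tooth 6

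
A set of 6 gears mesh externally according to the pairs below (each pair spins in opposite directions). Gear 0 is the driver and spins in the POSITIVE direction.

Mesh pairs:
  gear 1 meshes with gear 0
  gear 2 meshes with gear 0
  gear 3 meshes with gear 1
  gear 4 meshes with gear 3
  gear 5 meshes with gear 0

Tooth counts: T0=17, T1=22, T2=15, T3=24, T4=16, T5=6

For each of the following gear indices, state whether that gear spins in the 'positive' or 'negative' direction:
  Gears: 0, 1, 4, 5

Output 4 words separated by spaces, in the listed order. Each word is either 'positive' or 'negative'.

Answer: positive negative negative negative

Derivation:
Gear 0 (driver): positive (depth 0)
  gear 1: meshes with gear 0 -> depth 1 -> negative (opposite of gear 0)
  gear 2: meshes with gear 0 -> depth 1 -> negative (opposite of gear 0)
  gear 3: meshes with gear 1 -> depth 2 -> positive (opposite of gear 1)
  gear 4: meshes with gear 3 -> depth 3 -> negative (opposite of gear 3)
  gear 5: meshes with gear 0 -> depth 1 -> negative (opposite of gear 0)
Queried indices 0, 1, 4, 5 -> positive, negative, negative, negative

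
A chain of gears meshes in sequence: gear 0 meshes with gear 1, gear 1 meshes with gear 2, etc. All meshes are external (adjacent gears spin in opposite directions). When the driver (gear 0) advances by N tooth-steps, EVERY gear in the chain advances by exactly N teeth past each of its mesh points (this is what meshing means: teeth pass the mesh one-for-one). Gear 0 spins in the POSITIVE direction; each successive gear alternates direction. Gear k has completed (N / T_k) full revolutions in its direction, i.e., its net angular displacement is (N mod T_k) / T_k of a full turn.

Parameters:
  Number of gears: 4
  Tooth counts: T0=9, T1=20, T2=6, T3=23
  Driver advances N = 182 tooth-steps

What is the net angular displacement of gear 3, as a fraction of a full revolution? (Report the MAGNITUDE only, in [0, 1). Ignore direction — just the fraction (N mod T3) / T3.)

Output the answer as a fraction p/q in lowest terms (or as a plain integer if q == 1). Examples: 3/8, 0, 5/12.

Chain of 4 gears, tooth counts: [9, 20, 6, 23]
  gear 0: T0=9, direction=positive, advance = 182 mod 9 = 2 teeth = 2/9 turn
  gear 1: T1=20, direction=negative, advance = 182 mod 20 = 2 teeth = 2/20 turn
  gear 2: T2=6, direction=positive, advance = 182 mod 6 = 2 teeth = 2/6 turn
  gear 3: T3=23, direction=negative, advance = 182 mod 23 = 21 teeth = 21/23 turn
Gear 3: 182 mod 23 = 21
Fraction = 21 / 23 = 21/23 (gcd(21,23)=1) = 21/23

Answer: 21/23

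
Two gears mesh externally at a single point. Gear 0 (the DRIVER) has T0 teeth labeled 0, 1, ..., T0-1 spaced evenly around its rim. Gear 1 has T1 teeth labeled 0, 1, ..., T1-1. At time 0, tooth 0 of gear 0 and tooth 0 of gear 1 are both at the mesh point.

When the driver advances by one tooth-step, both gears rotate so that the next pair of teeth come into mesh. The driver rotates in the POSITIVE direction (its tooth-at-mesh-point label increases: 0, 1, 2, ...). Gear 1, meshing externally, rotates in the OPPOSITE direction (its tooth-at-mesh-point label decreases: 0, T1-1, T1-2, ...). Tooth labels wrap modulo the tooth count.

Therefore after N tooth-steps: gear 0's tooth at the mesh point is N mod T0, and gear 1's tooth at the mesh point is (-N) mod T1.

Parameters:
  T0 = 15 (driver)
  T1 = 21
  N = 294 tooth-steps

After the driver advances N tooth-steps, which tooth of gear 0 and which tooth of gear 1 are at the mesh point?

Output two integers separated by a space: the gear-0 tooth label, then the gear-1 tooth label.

Answer: 9 0

Derivation:
Gear 0 (driver, T0=15): tooth at mesh = N mod T0
  294 = 19 * 15 + 9, so 294 mod 15 = 9
  gear 0 tooth = 9
Gear 1 (driven, T1=21): tooth at mesh = (-N) mod T1
  294 = 14 * 21 + 0, so 294 mod 21 = 0
  (-294) mod 21 = 0
Mesh after 294 steps: gear-0 tooth 9 meets gear-1 tooth 0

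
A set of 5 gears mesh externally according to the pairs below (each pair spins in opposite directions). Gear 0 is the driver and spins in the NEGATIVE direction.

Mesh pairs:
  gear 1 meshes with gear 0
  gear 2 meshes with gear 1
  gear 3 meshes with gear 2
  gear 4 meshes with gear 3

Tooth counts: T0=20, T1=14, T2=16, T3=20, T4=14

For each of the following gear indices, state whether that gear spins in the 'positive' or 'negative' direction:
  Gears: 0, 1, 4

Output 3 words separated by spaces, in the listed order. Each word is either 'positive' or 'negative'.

Answer: negative positive negative

Derivation:
Gear 0 (driver): negative (depth 0)
  gear 1: meshes with gear 0 -> depth 1 -> positive (opposite of gear 0)
  gear 2: meshes with gear 1 -> depth 2 -> negative (opposite of gear 1)
  gear 3: meshes with gear 2 -> depth 3 -> positive (opposite of gear 2)
  gear 4: meshes with gear 3 -> depth 4 -> negative (opposite of gear 3)
Queried indices 0, 1, 4 -> negative, positive, negative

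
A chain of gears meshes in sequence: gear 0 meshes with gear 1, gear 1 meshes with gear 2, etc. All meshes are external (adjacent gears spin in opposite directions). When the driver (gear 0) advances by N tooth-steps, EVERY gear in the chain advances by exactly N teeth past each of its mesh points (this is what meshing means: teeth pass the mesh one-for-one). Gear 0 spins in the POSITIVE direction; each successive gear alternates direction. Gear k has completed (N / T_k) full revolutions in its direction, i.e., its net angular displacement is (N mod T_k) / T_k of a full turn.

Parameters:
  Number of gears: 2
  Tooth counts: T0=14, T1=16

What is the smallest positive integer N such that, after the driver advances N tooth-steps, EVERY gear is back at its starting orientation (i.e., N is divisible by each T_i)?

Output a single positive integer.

Answer: 112

Derivation:
Gear k returns to start when N is a multiple of T_k.
All gears at start simultaneously when N is a common multiple of [14, 16]; the smallest such N is lcm(14, 16).
Start: lcm = T0 = 14
Fold in T1=16: gcd(14, 16) = 2; lcm(14, 16) = 14 * 16 / 2 = 224 / 2 = 112
Full cycle length = 112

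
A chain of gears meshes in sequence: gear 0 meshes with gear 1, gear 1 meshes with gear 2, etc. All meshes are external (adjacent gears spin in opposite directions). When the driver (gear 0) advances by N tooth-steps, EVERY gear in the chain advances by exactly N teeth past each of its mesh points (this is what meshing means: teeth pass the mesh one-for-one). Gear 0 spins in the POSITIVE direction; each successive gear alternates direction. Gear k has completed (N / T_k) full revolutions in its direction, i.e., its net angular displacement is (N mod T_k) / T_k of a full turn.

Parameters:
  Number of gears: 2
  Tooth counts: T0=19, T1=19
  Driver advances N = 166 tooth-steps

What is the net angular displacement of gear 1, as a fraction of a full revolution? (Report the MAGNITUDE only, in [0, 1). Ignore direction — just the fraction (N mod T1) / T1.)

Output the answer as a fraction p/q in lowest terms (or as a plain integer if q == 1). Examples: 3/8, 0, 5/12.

Chain of 2 gears, tooth counts: [19, 19]
  gear 0: T0=19, direction=positive, advance = 166 mod 19 = 14 teeth = 14/19 turn
  gear 1: T1=19, direction=negative, advance = 166 mod 19 = 14 teeth = 14/19 turn
Gear 1: 166 mod 19 = 14
Fraction = 14 / 19 = 14/19 (gcd(14,19)=1) = 14/19

Answer: 14/19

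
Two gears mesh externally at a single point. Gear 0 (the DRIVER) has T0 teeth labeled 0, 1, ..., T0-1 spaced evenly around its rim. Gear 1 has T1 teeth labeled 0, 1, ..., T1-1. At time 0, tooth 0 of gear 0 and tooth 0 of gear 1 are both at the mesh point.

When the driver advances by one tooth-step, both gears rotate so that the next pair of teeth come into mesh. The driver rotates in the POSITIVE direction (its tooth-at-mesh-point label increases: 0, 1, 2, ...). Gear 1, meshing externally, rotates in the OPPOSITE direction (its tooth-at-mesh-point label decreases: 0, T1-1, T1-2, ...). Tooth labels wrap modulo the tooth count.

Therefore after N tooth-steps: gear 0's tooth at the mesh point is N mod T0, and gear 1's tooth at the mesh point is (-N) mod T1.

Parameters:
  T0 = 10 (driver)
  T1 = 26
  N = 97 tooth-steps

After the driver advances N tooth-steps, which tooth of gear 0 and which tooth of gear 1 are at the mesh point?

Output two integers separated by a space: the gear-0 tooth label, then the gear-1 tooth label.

Answer: 7 7

Derivation:
Gear 0 (driver, T0=10): tooth at mesh = N mod T0
  97 = 9 * 10 + 7, so 97 mod 10 = 7
  gear 0 tooth = 7
Gear 1 (driven, T1=26): tooth at mesh = (-N) mod T1
  97 = 3 * 26 + 19, so 97 mod 26 = 19
  (-97) mod 26 = (-19) mod 26 = 26 - 19 = 7
Mesh after 97 steps: gear-0 tooth 7 meets gear-1 tooth 7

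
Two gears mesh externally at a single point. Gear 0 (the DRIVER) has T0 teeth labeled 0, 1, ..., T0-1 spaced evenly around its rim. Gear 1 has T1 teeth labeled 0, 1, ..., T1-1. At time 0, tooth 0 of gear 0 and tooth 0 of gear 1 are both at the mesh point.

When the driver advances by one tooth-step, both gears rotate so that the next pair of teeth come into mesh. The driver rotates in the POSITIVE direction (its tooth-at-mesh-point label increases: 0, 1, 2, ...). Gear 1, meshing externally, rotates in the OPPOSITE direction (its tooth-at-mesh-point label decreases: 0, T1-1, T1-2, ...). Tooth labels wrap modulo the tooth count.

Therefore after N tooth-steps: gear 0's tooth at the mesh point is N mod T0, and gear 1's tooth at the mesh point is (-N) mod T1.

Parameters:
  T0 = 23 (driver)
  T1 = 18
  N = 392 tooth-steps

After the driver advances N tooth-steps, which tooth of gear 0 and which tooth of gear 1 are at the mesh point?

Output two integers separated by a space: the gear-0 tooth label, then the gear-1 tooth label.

Answer: 1 4

Derivation:
Gear 0 (driver, T0=23): tooth at mesh = N mod T0
  392 = 17 * 23 + 1, so 392 mod 23 = 1
  gear 0 tooth = 1
Gear 1 (driven, T1=18): tooth at mesh = (-N) mod T1
  392 = 21 * 18 + 14, so 392 mod 18 = 14
  (-392) mod 18 = (-14) mod 18 = 18 - 14 = 4
Mesh after 392 steps: gear-0 tooth 1 meets gear-1 tooth 4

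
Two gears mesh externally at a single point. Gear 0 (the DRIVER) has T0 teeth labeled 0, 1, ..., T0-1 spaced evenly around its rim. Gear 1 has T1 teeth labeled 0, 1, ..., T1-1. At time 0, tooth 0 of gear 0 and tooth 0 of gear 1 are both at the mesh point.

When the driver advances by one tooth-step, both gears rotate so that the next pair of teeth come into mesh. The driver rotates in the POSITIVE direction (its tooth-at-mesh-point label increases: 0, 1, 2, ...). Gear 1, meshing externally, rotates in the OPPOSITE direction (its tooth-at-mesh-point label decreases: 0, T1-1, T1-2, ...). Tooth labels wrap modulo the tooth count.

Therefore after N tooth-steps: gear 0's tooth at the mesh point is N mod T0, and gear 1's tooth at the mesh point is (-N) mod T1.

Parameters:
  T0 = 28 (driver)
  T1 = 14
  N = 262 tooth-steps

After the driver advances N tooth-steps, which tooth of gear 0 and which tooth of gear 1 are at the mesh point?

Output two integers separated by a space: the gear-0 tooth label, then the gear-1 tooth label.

Gear 0 (driver, T0=28): tooth at mesh = N mod T0
  262 = 9 * 28 + 10, so 262 mod 28 = 10
  gear 0 tooth = 10
Gear 1 (driven, T1=14): tooth at mesh = (-N) mod T1
  262 = 18 * 14 + 10, so 262 mod 14 = 10
  (-262) mod 14 = (-10) mod 14 = 14 - 10 = 4
Mesh after 262 steps: gear-0 tooth 10 meets gear-1 tooth 4

Answer: 10 4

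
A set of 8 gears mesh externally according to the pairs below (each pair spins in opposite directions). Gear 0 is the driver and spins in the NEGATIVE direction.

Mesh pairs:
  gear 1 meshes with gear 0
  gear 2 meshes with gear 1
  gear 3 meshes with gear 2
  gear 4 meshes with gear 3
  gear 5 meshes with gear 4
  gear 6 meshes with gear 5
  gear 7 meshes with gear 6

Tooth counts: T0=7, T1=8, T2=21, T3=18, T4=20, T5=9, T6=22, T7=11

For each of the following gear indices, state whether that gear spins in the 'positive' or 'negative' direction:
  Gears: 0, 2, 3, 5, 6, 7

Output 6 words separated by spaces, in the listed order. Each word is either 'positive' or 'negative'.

Answer: negative negative positive positive negative positive

Derivation:
Gear 0 (driver): negative (depth 0)
  gear 1: meshes with gear 0 -> depth 1 -> positive (opposite of gear 0)
  gear 2: meshes with gear 1 -> depth 2 -> negative (opposite of gear 1)
  gear 3: meshes with gear 2 -> depth 3 -> positive (opposite of gear 2)
  gear 4: meshes with gear 3 -> depth 4 -> negative (opposite of gear 3)
  gear 5: meshes with gear 4 -> depth 5 -> positive (opposite of gear 4)
  gear 6: meshes with gear 5 -> depth 6 -> negative (opposite of gear 5)
  gear 7: meshes with gear 6 -> depth 7 -> positive (opposite of gear 6)
Queried indices 0, 2, 3, 5, 6, 7 -> negative, negative, positive, positive, negative, positive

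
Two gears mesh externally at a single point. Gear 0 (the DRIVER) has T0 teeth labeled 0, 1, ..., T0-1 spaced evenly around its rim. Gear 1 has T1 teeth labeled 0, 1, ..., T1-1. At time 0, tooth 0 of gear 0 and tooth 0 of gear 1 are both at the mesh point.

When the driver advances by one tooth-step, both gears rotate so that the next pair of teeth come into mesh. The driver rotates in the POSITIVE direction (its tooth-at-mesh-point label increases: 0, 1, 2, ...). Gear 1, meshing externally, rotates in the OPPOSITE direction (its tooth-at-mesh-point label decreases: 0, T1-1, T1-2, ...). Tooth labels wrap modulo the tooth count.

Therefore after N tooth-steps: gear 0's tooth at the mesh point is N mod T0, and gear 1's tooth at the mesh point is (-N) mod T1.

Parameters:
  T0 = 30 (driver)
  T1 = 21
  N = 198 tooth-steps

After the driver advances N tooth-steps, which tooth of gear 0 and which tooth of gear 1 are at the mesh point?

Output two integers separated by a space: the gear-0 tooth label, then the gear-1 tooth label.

Gear 0 (driver, T0=30): tooth at mesh = N mod T0
  198 = 6 * 30 + 18, so 198 mod 30 = 18
  gear 0 tooth = 18
Gear 1 (driven, T1=21): tooth at mesh = (-N) mod T1
  198 = 9 * 21 + 9, so 198 mod 21 = 9
  (-198) mod 21 = (-9) mod 21 = 21 - 9 = 12
Mesh after 198 steps: gear-0 tooth 18 meets gear-1 tooth 12

Answer: 18 12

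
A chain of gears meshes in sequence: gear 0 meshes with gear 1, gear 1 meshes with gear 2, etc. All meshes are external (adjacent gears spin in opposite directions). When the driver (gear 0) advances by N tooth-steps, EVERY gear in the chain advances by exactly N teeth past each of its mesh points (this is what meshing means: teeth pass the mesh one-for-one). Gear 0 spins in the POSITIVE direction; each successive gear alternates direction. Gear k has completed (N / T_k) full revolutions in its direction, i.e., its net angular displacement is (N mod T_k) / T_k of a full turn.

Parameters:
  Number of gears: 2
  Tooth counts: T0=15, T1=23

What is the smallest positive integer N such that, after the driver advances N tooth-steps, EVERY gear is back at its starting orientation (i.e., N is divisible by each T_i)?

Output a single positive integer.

Gear k returns to start when N is a multiple of T_k.
All gears at start simultaneously when N is a common multiple of [15, 23]; the smallest such N is lcm(15, 23).
Start: lcm = T0 = 15
Fold in T1=23: gcd(15, 23) = 1; lcm(15, 23) = 15 * 23 / 1 = 345 / 1 = 345
Full cycle length = 345

Answer: 345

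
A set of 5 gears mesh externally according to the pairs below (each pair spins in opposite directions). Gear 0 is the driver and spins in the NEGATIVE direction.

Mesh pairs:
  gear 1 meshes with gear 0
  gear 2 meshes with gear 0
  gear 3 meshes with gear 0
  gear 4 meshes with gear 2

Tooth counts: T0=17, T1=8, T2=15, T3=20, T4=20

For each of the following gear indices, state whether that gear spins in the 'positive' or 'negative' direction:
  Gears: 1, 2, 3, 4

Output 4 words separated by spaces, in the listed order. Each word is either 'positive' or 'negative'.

Gear 0 (driver): negative (depth 0)
  gear 1: meshes with gear 0 -> depth 1 -> positive (opposite of gear 0)
  gear 2: meshes with gear 0 -> depth 1 -> positive (opposite of gear 0)
  gear 3: meshes with gear 0 -> depth 1 -> positive (opposite of gear 0)
  gear 4: meshes with gear 2 -> depth 2 -> negative (opposite of gear 2)
Queried indices 1, 2, 3, 4 -> positive, positive, positive, negative

Answer: positive positive positive negative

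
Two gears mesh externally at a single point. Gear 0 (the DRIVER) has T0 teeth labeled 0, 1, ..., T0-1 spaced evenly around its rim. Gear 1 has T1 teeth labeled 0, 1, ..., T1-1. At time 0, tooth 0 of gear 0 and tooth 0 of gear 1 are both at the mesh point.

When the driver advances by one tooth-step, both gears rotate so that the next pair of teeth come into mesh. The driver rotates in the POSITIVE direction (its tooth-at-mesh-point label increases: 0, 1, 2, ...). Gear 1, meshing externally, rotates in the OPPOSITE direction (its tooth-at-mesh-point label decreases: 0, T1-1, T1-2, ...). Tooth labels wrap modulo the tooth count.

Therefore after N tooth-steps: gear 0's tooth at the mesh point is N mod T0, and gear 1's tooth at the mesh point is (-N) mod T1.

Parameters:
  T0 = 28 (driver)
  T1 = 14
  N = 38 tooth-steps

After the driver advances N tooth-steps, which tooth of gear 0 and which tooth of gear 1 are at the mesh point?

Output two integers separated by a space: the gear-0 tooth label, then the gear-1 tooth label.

Answer: 10 4

Derivation:
Gear 0 (driver, T0=28): tooth at mesh = N mod T0
  38 = 1 * 28 + 10, so 38 mod 28 = 10
  gear 0 tooth = 10
Gear 1 (driven, T1=14): tooth at mesh = (-N) mod T1
  38 = 2 * 14 + 10, so 38 mod 14 = 10
  (-38) mod 14 = (-10) mod 14 = 14 - 10 = 4
Mesh after 38 steps: gear-0 tooth 10 meets gear-1 tooth 4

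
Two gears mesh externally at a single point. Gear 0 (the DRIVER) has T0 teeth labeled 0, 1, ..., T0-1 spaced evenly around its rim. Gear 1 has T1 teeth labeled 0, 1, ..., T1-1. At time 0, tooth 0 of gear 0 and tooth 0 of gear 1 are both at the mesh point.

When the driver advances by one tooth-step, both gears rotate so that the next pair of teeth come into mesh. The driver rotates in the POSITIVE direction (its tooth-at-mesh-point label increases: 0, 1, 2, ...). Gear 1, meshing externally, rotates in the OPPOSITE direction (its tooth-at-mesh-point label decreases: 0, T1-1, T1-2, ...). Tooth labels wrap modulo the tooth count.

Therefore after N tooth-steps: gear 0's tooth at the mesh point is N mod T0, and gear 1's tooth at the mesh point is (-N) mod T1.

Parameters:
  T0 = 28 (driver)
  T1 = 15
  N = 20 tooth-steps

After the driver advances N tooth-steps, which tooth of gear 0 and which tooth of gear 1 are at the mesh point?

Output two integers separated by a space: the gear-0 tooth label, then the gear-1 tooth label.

Gear 0 (driver, T0=28): tooth at mesh = N mod T0
  20 = 0 * 28 + 20, so 20 mod 28 = 20
  gear 0 tooth = 20
Gear 1 (driven, T1=15): tooth at mesh = (-N) mod T1
  20 = 1 * 15 + 5, so 20 mod 15 = 5
  (-20) mod 15 = (-5) mod 15 = 15 - 5 = 10
Mesh after 20 steps: gear-0 tooth 20 meets gear-1 tooth 10

Answer: 20 10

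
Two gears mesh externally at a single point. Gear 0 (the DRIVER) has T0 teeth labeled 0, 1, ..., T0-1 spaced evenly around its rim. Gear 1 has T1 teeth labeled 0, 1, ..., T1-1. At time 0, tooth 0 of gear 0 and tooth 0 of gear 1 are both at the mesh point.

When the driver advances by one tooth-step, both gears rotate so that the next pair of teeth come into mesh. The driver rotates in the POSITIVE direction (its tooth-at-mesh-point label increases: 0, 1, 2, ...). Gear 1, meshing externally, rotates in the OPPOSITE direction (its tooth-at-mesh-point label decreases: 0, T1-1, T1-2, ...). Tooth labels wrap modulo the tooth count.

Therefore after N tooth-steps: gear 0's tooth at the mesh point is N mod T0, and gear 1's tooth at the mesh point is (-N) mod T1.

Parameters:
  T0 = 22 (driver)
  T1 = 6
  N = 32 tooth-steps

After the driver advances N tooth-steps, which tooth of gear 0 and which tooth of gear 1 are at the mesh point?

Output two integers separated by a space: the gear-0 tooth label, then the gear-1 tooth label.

Answer: 10 4

Derivation:
Gear 0 (driver, T0=22): tooth at mesh = N mod T0
  32 = 1 * 22 + 10, so 32 mod 22 = 10
  gear 0 tooth = 10
Gear 1 (driven, T1=6): tooth at mesh = (-N) mod T1
  32 = 5 * 6 + 2, so 32 mod 6 = 2
  (-32) mod 6 = (-2) mod 6 = 6 - 2 = 4
Mesh after 32 steps: gear-0 tooth 10 meets gear-1 tooth 4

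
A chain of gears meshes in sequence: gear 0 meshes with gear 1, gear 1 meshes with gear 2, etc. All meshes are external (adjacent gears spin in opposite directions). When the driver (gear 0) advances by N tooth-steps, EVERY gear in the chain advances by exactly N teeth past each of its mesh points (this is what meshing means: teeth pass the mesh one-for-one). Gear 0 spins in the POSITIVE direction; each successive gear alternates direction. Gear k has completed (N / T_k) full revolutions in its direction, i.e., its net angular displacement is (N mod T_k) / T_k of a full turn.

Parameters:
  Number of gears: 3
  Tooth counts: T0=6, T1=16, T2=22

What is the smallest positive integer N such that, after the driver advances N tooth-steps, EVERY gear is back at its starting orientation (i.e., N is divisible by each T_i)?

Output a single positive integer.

Gear k returns to start when N is a multiple of T_k.
All gears at start simultaneously when N is a common multiple of [6, 16, 22]; the smallest such N is lcm(6, 16, 22).
Start: lcm = T0 = 6
Fold in T1=16: gcd(6, 16) = 2; lcm(6, 16) = 6 * 16 / 2 = 96 / 2 = 48
Fold in T2=22: gcd(48, 22) = 2; lcm(48, 22) = 48 * 22 / 2 = 1056 / 2 = 528
Full cycle length = 528

Answer: 528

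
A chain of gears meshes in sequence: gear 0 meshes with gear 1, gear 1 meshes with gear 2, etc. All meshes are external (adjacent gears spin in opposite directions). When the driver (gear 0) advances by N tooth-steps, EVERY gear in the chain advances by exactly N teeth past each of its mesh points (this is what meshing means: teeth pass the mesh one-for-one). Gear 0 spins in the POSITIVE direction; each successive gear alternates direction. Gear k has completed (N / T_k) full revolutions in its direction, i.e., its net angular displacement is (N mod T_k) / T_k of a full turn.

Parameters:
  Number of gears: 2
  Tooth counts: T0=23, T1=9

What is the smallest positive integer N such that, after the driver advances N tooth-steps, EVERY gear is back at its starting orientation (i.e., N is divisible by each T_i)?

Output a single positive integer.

Gear k returns to start when N is a multiple of T_k.
All gears at start simultaneously when N is a common multiple of [23, 9]; the smallest such N is lcm(23, 9).
Start: lcm = T0 = 23
Fold in T1=9: gcd(23, 9) = 1; lcm(23, 9) = 23 * 9 / 1 = 207 / 1 = 207
Full cycle length = 207

Answer: 207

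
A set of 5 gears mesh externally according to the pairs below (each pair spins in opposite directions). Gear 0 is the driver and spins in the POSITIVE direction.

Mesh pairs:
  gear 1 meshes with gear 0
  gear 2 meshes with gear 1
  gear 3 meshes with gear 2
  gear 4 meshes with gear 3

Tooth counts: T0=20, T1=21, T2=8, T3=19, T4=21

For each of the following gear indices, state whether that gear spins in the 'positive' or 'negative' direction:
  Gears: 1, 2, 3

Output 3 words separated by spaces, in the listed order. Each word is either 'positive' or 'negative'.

Answer: negative positive negative

Derivation:
Gear 0 (driver): positive (depth 0)
  gear 1: meshes with gear 0 -> depth 1 -> negative (opposite of gear 0)
  gear 2: meshes with gear 1 -> depth 2 -> positive (opposite of gear 1)
  gear 3: meshes with gear 2 -> depth 3 -> negative (opposite of gear 2)
  gear 4: meshes with gear 3 -> depth 4 -> positive (opposite of gear 3)
Queried indices 1, 2, 3 -> negative, positive, negative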